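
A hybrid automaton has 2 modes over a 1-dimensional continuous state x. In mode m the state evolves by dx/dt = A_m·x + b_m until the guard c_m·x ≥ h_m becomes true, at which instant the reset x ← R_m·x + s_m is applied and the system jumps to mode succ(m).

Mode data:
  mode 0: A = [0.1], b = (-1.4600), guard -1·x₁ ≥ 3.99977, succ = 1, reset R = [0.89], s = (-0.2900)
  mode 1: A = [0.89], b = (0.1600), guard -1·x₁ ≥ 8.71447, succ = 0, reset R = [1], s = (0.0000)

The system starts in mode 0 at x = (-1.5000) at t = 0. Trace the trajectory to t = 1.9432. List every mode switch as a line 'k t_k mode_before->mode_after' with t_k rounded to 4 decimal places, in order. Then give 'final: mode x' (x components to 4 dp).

1 1.4433 0->1
final: 1 -5.9063

Mode 0: guard c·x = 3.9998 hit at Δt = 1.4433 (t = 1.4433), x⁻ = (-3.9998) → reset → x⁺ = (-3.8498), jump to mode 1
Mode 1: flow for 0.4999 to horizon, guard not reached → x = (-5.9063)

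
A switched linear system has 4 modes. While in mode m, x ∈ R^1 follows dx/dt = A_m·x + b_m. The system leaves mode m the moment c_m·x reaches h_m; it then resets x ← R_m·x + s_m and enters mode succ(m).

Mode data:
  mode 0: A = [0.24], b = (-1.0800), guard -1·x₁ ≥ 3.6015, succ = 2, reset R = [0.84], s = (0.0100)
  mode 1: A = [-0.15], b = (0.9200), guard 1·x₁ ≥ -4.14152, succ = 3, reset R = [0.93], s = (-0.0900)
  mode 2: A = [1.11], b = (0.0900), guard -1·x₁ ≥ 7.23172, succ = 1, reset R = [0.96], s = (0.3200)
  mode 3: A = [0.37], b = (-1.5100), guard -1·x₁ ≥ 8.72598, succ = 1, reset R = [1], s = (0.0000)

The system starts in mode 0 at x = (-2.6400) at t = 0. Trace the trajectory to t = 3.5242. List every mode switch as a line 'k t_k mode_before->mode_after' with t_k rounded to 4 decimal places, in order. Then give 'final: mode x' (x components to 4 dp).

1 0.5264 0->2
2 1.3289 2->1
3 2.7708 1->3
final: 3 -6.5208

Mode 0: guard c·x = 3.6015 hit at Δt = 0.5264 (t = 0.5264), x⁻ = (-3.6015) → reset → x⁺ = (-3.0153), jump to mode 2
Mode 2: guard c·x = 7.2317 hit at Δt = 0.8025 (t = 1.3289), x⁻ = (-7.2317) → reset → x⁺ = (-6.6225), jump to mode 1
Mode 1: guard c·x = -4.1415 hit at Δt = 1.4419 (t = 2.7708), x⁻ = (-4.1415) → reset → x⁺ = (-3.9416), jump to mode 3
Mode 3: flow for 0.7534 to horizon, guard not reached → x = (-6.5208)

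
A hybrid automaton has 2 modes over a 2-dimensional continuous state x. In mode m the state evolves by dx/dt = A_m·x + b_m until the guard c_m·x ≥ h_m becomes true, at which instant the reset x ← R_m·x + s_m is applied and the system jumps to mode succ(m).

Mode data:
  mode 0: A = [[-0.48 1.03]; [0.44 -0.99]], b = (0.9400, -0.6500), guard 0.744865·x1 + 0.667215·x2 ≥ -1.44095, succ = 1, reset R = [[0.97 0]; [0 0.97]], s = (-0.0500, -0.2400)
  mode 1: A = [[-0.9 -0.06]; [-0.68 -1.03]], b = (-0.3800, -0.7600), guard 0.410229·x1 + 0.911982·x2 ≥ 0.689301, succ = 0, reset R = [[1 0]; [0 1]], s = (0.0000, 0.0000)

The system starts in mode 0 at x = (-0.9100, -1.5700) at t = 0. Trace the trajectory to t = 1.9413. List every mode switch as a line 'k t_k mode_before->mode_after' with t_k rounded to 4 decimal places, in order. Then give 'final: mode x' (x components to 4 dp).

Mode 0: guard c·x = -1.4409 hit at Δt = 1.5400 (t = 1.5400), x⁻ = (-0.8780, -1.1795) → reset → x⁺ = (-0.9017, -1.3841), jump to mode 1
Mode 1: flow for 0.4013 to horizon, guard not reached → x = (-0.7330, -0.9852)

1 1.5400 0->1
final: 1 -0.7330 -0.9852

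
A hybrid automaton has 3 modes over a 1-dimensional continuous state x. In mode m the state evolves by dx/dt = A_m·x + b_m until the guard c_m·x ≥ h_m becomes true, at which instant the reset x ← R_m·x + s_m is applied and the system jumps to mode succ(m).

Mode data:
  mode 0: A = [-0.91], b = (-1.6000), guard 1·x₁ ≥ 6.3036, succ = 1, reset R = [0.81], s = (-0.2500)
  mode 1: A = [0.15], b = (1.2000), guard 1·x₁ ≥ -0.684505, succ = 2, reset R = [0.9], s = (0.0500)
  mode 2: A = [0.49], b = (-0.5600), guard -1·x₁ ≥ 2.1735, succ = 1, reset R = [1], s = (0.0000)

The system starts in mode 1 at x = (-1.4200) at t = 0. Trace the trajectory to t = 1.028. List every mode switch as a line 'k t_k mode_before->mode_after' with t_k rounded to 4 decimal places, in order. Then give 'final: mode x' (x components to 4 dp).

Mode 1: guard c·x = -0.6845 hit at Δt = 0.7064 (t = 0.7064), x⁻ = (-0.6845) → reset → x⁺ = (-0.5661), jump to mode 2
Mode 2: flow for 0.3216 to horizon, guard not reached → x = (-0.8577)

1 0.7064 1->2
final: 2 -0.8577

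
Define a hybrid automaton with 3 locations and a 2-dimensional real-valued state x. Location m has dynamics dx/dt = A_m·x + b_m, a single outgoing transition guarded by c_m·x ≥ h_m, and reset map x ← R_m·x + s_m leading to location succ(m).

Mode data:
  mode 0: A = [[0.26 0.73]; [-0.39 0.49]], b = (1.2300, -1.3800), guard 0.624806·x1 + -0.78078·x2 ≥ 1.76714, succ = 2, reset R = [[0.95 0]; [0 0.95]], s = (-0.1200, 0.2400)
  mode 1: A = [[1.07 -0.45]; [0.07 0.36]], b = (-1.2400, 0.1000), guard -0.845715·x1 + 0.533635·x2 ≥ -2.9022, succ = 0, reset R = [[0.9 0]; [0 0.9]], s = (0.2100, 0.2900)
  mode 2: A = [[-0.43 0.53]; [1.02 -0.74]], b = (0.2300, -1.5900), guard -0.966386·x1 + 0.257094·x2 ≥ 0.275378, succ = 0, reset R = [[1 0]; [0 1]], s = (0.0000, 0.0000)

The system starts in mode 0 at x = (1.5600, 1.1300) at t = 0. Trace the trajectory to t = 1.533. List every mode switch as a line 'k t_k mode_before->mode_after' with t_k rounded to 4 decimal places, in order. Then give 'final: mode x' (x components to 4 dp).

1 0.5710 0->2
final: 2 2.1133 0.6427

Mode 0: guard c·x = 1.7671 hit at Δt = 0.5710 (t = 0.5710), x⁻ = (2.8539, 0.0205) → reset → x⁺ = (2.5912, 0.2595), jump to mode 2
Mode 2: flow for 0.9620 to horizon, guard not reached → x = (2.1133, 0.6427)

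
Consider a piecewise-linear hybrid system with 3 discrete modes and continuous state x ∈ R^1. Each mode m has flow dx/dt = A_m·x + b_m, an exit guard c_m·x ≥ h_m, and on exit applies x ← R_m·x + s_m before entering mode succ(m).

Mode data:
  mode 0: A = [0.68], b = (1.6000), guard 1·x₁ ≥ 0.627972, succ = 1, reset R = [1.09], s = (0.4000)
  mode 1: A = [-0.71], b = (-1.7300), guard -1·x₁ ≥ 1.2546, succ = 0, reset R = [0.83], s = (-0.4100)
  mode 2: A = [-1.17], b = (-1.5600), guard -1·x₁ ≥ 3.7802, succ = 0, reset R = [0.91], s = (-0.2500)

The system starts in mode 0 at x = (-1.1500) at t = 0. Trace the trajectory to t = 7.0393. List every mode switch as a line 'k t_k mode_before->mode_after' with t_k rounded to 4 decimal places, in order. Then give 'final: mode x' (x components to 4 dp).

Mode 0: guard c·x = 0.6280 hit at Δt = 1.3345 (t = 1.3345), x⁻ = (0.6280) → reset → x⁺ = (1.0845), jump to mode 1
Mode 1: guard c·x = 1.2546 hit at Δt = 1.5374 (t = 2.8719), x⁻ = (-1.2546) → reset → x⁺ = (-1.4513), jump to mode 0
Mode 0: guard c·x = 0.6280 hit at Δt = 1.7585 (t = 4.6304), x⁻ = (0.6280) → reset → x⁺ = (1.0845), jump to mode 1
Mode 1: guard c·x = 1.2546 hit at Δt = 1.5374 (t = 6.1678), x⁻ = (-1.2546) → reset → x⁺ = (-1.4513), jump to mode 0
Mode 0: flow for 0.8715 to horizon, guard not reached → x = (-0.7222)

1 1.3345 0->1
2 2.8719 1->0
3 4.6304 0->1
4 6.1678 1->0
final: 0 -0.7222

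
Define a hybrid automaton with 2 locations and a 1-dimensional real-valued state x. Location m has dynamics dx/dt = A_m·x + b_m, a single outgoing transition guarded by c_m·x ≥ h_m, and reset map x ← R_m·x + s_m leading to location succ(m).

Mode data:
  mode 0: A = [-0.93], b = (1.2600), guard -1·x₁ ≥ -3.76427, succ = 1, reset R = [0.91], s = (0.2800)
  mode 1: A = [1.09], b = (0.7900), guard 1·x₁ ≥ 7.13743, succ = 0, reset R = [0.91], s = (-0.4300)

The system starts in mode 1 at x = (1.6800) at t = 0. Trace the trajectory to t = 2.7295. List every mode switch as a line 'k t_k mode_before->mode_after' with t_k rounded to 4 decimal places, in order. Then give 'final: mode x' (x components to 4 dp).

1 1.0868 1->0
2 1.8076 0->1
3 2.3338 1->0
final: 0 4.6150

Mode 1: guard c·x = 7.1374 hit at Δt = 1.0868 (t = 1.0868), x⁻ = (7.1374) → reset → x⁺ = (6.0651), jump to mode 0
Mode 0: guard c·x = -3.7643 hit at Δt = 0.7208 (t = 1.8076), x⁻ = (3.7643) → reset → x⁺ = (3.7055), jump to mode 1
Mode 1: guard c·x = 7.1374 hit at Δt = 0.5262 (t = 2.3338), x⁻ = (7.1374) → reset → x⁺ = (6.0651), jump to mode 0
Mode 0: flow for 0.3957 to horizon, guard not reached → x = (4.6150)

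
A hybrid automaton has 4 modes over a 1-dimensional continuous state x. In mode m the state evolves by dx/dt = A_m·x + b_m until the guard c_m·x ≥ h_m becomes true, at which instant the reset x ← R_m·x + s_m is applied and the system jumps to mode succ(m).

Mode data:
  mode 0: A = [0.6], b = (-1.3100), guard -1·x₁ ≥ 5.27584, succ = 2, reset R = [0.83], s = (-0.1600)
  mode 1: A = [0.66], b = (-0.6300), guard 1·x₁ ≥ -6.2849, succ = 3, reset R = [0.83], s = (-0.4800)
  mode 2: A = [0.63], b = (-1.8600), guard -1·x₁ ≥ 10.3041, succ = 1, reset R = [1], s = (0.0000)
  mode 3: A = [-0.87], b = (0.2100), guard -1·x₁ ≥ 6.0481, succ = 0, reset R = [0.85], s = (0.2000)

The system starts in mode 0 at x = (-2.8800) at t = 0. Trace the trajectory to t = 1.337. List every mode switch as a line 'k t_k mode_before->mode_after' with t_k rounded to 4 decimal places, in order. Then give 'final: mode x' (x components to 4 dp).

Mode 0: guard c·x = 5.2758 hit at Δt = 0.6457 (t = 0.6457), x⁻ = (-5.2758) → reset → x⁺ = (-4.5389), jump to mode 2
Mode 2: flow for 0.6913 to horizon, guard not reached → x = (-8.6275)

1 0.6457 0->2
final: 2 -8.6275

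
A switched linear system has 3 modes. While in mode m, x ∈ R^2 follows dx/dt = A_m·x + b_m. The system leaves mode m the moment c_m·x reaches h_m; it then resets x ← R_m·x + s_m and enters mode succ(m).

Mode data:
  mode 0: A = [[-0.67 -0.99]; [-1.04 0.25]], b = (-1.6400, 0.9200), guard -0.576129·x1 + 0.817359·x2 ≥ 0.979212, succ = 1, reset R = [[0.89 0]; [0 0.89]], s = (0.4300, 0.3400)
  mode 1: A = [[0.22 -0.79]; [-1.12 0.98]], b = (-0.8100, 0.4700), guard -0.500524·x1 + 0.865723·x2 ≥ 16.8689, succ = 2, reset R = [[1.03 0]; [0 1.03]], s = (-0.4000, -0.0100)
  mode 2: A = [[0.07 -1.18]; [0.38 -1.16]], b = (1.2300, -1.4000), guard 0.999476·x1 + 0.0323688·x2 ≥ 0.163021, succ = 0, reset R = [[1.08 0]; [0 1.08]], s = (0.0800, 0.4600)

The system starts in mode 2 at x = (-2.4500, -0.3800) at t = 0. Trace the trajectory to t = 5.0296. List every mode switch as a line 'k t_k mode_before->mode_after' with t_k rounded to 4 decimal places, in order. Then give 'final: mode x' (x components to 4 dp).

1 1.1505 2->0
2 2.3243 0->1
3 3.8649 1->2
final: 2 -16.8141 -0.8328

Mode 2: guard c·x = 0.1630 hit at Δt = 1.1505 (t = 1.1505), x⁻ = (0.2025, -1.2153) → reset → x⁺ = (0.2987, -0.8526), jump to mode 0
Mode 0: guard c·x = 0.9792 hit at Δt = 1.1738 (t = 2.3243), x⁻ = (-0.9948, 0.4968) → reset → x⁺ = (-0.4554, 0.7821), jump to mode 1
Mode 1: guard c·x = 16.8689 hit at Δt = 1.5406 (t = 3.8649), x⁻ = (-8.7865, 14.4054) → reset → x⁺ = (-9.4500, 14.8275), jump to mode 2
Mode 2: flow for 1.1647 to horizon, guard not reached → x = (-16.8141, -0.8328)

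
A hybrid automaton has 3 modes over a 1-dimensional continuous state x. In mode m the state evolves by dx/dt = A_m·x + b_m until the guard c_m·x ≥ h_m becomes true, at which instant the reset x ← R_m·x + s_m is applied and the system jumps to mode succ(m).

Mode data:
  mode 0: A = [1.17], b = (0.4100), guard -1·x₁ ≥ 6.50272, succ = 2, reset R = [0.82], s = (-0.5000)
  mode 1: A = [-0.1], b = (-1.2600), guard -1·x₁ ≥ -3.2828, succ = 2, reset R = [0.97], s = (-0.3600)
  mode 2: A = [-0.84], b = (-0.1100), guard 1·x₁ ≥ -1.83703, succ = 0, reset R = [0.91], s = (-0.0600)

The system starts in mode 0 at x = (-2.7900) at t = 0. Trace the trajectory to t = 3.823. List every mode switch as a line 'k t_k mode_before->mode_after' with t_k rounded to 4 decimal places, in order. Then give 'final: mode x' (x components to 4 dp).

Mode 0: guard c·x = 6.5027 hit at Δt = 0.7906 (t = 0.7906), x⁻ = (-6.5027) → reset → x⁺ = (-5.8322), jump to mode 2
Mode 2: guard c·x = -1.8370 hit at Δt = 1.4363 (t = 2.2269), x⁻ = (-1.8370) → reset → x⁺ = (-1.7317), jump to mode 0
Mode 0: guard c·x = 6.5027 hit at Δt = 1.2768 (t = 3.5037), x⁻ = (-6.5027) → reset → x⁺ = (-5.8322), jump to mode 2
Mode 2: flow for 0.3193 to horizon, guard not reached → x = (-4.4909)

1 0.7906 0->2
2 2.2269 2->0
3 3.5037 0->2
final: 2 -4.4909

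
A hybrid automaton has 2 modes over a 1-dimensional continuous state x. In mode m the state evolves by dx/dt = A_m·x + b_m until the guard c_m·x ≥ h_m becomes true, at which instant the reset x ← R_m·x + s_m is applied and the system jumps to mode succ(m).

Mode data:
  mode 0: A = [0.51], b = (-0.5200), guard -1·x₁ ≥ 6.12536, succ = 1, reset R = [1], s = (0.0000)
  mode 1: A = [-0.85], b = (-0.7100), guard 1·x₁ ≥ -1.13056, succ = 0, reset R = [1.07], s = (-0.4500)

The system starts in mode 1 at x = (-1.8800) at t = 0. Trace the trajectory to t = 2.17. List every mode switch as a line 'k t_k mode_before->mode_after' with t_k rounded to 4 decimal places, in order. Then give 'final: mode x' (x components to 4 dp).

1 1.4866 1->0
final: 0 -2.7769

Mode 1: guard c·x = -1.1306 hit at Δt = 1.4866 (t = 1.4866), x⁻ = (-1.1306) → reset → x⁺ = (-1.6597), jump to mode 0
Mode 0: flow for 0.6834 to horizon, guard not reached → x = (-2.7769)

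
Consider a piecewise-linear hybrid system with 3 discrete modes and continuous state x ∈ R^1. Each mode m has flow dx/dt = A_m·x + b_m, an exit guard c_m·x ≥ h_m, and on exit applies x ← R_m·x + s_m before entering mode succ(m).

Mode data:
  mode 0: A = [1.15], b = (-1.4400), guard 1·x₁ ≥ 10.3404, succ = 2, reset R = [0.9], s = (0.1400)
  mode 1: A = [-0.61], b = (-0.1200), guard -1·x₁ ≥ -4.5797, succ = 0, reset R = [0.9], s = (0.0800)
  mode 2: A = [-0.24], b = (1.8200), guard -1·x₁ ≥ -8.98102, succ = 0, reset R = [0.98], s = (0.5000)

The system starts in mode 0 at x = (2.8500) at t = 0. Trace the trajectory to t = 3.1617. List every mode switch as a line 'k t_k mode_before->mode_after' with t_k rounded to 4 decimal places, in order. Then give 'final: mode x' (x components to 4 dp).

Mode 0: guard c·x = 10.3404 hit at Δt = 1.5116 (t = 1.5116), x⁻ = (10.3404) → reset → x⁺ = (9.4464), jump to mode 2
Mode 2: guard c·x = -8.9810 hit at Δt = 1.1974 (t = 2.7090), x⁻ = (8.9810) → reset → x⁺ = (9.3014), jump to mode 0
Mode 0: guard c·x = 10.3404 hit at Δt = 0.1056 (t = 2.8146), x⁻ = (10.3404) → reset → x⁺ = (9.4464), jump to mode 2
Mode 2: flow for 0.3471 to horizon, guard not reached → x = (9.2974)

1 1.5116 0->2
2 2.7090 2->0
3 2.8146 0->2
final: 2 9.2974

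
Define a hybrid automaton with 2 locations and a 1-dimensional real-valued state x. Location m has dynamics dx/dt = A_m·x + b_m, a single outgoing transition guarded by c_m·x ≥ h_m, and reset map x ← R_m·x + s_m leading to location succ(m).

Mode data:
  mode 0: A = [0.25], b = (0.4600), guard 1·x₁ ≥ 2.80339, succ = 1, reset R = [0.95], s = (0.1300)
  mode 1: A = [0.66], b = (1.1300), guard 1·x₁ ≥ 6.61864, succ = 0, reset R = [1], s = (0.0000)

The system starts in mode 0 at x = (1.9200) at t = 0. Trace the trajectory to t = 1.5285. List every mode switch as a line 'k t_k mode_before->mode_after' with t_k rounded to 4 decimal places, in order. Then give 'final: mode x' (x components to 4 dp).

1 0.8441 0->1
final: 1 5.3657

Mode 0: guard c·x = 2.8034 hit at Δt = 0.8441 (t = 0.8441), x⁻ = (2.8034) → reset → x⁺ = (2.7932), jump to mode 1
Mode 1: flow for 0.6844 to horizon, guard not reached → x = (5.3657)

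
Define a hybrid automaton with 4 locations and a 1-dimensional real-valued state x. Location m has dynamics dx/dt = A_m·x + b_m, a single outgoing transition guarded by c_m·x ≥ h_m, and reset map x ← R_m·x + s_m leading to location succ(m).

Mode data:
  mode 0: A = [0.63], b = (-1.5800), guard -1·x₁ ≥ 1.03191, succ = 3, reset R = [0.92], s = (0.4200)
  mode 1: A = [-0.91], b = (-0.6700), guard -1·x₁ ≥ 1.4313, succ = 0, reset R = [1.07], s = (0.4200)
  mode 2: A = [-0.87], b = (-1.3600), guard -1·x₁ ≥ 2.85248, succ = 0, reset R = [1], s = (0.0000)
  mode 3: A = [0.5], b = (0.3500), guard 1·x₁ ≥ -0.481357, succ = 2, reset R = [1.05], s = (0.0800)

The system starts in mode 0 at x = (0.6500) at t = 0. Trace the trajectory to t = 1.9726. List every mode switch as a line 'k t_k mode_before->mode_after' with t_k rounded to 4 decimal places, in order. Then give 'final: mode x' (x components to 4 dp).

Mode 0: guard c·x = 1.0319 hit at Δt = 1.0232 (t = 1.0232), x⁻ = (-1.0319) → reset → x⁺ = (-0.5294), jump to mode 3
Mode 3: guard c·x = -0.4814 hit at Δt = 0.4957 (t = 1.5189), x⁻ = (-0.4814) → reset → x⁺ = (-0.4254), jump to mode 2
Mode 2: flow for 0.4537 to horizon, guard not reached → x = (-0.7965)

1 1.0232 0->3
2 1.5189 3->2
final: 2 -0.7965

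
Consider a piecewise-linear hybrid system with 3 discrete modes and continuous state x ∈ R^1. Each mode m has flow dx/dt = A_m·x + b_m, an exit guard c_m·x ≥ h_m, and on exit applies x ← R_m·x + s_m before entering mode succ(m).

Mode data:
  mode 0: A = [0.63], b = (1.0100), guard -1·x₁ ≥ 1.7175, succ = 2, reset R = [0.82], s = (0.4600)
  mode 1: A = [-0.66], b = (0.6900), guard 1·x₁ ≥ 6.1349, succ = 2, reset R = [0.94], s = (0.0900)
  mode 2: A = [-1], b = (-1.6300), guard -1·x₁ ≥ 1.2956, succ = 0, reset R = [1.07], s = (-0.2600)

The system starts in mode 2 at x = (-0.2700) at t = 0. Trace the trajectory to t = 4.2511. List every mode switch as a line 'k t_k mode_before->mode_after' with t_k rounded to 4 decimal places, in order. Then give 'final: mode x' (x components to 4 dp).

1 1.4029 2->0
2 2.9507 0->2
3 3.6629 2->0
final: 0 -1.6656

Mode 2: guard c·x = 1.2956 hit at Δt = 1.4029 (t = 1.4029), x⁻ = (-1.2956) → reset → x⁺ = (-1.6463), jump to mode 0
Mode 0: guard c·x = 1.7175 hit at Δt = 1.5478 (t = 2.9507), x⁻ = (-1.7175) → reset → x⁺ = (-0.9484), jump to mode 2
Mode 2: guard c·x = 1.2956 hit at Δt = 0.7122 (t = 3.6629), x⁻ = (-1.2956) → reset → x⁺ = (-1.6463), jump to mode 0
Mode 0: flow for 0.5882 to horizon, guard not reached → x = (-1.6656)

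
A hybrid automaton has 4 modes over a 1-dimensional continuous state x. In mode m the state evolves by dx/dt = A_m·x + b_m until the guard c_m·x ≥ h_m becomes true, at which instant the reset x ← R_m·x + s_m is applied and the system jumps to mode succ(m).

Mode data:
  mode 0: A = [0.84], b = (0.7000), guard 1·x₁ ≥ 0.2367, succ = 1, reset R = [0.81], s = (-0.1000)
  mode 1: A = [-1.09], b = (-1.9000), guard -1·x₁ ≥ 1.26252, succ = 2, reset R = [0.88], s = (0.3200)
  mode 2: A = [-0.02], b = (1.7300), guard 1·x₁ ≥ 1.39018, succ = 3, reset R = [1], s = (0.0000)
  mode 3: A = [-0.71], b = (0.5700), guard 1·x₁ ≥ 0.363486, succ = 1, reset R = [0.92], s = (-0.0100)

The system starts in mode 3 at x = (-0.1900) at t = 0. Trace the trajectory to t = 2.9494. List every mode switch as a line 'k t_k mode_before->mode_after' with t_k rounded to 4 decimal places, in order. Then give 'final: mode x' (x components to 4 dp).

Mode 3: guard c·x = 0.3635 hit at Δt = 1.1483 (t = 1.1483), x⁻ = (0.3635) → reset → x⁺ = (0.3244), jump to mode 1
Mode 1: guard c·x = 1.2625 hit at Δt = 1.3386 (t = 2.4869), x⁻ = (-1.2625) → reset → x⁺ = (-0.7910), jump to mode 2
Mode 2: flow for 0.4625 to horizon, guard not reached → x = (0.0127)

1 1.1483 3->1
2 2.4869 1->2
final: 2 0.0127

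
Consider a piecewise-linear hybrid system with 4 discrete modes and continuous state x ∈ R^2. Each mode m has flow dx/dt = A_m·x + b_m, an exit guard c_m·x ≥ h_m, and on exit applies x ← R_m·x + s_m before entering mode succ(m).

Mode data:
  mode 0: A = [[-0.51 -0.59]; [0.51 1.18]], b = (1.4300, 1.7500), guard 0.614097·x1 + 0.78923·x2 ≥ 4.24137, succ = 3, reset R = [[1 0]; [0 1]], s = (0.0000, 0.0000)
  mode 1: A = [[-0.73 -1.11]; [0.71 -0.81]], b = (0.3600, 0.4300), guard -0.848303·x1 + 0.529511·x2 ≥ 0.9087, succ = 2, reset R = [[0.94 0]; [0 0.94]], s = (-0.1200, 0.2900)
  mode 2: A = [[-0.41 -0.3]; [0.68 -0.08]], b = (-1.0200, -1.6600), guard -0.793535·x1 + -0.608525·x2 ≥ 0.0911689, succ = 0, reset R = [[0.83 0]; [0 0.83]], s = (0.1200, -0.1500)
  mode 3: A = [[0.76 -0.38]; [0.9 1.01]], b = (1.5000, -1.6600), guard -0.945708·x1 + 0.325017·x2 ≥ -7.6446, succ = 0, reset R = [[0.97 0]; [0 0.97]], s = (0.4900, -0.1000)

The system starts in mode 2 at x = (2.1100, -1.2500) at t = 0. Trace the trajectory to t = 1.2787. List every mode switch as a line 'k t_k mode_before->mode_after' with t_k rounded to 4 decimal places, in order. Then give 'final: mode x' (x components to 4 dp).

1 0.7851 2->0
final: 0 1.7758 -1.0225

Mode 2: guard c·x = 0.0912 hit at Δt = 0.7851 (t = 0.7851), x⁻ = (1.1271, -1.6197) → reset → x⁺ = (1.0555, -1.4943), jump to mode 0
Mode 0: flow for 0.4936 to horizon, guard not reached → x = (1.7758, -1.0225)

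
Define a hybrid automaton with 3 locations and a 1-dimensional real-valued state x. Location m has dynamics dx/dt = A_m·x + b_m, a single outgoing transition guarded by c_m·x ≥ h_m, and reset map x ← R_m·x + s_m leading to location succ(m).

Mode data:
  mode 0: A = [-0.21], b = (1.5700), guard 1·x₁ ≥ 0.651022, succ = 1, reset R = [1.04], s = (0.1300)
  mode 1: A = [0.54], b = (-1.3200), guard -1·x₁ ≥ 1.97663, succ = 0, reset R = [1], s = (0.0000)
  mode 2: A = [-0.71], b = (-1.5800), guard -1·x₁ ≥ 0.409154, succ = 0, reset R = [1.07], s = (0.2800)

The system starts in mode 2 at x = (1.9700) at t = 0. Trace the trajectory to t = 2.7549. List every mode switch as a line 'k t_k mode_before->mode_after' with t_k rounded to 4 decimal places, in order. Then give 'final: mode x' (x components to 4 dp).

1 1.1792 2->0
2 1.7125 0->1
final: 1 -0.4304

Mode 2: guard c·x = 0.4092 hit at Δt = 1.1792 (t = 1.1792), x⁻ = (-0.4092) → reset → x⁺ = (-0.1578), jump to mode 0
Mode 0: guard c·x = 0.6510 hit at Δt = 0.5333 (t = 1.7125), x⁻ = (0.6510) → reset → x⁺ = (0.8071), jump to mode 1
Mode 1: flow for 1.0424 to horizon, guard not reached → x = (-0.4304)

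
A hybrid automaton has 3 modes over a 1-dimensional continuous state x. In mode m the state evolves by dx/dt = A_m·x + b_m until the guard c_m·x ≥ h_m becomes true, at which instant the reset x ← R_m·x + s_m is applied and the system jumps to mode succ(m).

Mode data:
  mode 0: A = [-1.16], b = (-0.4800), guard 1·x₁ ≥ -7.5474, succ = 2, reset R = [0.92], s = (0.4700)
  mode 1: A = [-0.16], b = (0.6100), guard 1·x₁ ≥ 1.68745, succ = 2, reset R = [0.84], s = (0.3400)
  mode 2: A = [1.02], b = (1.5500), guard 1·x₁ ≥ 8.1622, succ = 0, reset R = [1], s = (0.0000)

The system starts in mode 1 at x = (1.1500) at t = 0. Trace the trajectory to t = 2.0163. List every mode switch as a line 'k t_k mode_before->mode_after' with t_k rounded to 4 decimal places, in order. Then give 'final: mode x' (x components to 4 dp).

1 1.4092 1->2
final: 2 4.5677

Mode 1: guard c·x = 1.6874 hit at Δt = 1.4092 (t = 1.4092), x⁻ = (1.6874) → reset → x⁺ = (1.7575), jump to mode 2
Mode 2: flow for 0.6071 to horizon, guard not reached → x = (4.5677)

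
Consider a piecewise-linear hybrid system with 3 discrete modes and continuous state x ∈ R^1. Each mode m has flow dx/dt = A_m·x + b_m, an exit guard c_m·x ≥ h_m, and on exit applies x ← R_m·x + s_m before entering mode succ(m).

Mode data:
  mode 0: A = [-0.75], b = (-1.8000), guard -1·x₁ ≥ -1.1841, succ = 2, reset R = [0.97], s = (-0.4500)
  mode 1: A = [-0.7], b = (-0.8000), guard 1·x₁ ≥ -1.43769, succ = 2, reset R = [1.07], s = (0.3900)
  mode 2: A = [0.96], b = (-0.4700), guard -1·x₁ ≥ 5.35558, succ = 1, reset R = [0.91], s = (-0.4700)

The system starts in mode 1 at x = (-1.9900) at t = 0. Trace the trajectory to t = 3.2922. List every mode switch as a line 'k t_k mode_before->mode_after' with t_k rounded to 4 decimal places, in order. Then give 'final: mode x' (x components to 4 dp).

1 1.5078 1->2
2 2.8330 2->1
final: 1 -4.1888

Mode 1: guard c·x = -1.4377 hit at Δt = 1.5078 (t = 1.5078), x⁻ = (-1.4377) → reset → x⁺ = (-1.1483), jump to mode 2
Mode 2: guard c·x = 5.3556 hit at Δt = 1.3252 (t = 2.8330), x⁻ = (-5.3556) → reset → x⁺ = (-5.3436), jump to mode 1
Mode 1: flow for 0.4592 to horizon, guard not reached → x = (-4.1888)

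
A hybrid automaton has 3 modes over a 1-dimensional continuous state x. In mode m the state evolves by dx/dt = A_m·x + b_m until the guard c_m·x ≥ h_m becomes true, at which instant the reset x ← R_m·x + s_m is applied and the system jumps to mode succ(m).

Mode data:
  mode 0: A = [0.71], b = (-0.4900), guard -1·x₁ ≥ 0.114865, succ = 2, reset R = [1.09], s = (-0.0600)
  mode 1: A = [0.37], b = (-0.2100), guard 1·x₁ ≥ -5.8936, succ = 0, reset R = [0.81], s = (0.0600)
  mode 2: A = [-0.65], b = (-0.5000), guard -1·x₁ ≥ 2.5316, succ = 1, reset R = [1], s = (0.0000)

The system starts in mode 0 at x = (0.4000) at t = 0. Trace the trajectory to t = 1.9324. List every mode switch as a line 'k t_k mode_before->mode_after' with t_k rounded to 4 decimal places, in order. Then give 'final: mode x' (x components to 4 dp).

1 1.4373 0->2
final: 2 -0.3459

Mode 0: guard c·x = 0.1149 hit at Δt = 1.4373 (t = 1.4373), x⁻ = (-0.1149) → reset → x⁺ = (-0.1852), jump to mode 2
Mode 2: flow for 0.4951 to horizon, guard not reached → x = (-0.3459)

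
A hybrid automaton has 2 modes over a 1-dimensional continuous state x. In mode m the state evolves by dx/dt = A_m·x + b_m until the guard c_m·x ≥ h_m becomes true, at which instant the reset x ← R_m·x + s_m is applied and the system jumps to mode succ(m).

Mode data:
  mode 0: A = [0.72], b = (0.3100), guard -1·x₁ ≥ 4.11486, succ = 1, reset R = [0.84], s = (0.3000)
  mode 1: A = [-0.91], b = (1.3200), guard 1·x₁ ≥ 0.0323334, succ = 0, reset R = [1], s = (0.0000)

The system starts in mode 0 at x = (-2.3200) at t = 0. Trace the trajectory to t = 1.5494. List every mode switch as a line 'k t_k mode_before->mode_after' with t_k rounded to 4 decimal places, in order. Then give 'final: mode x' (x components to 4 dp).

Mode 0: guard c·x = 4.1149 hit at Δt = 0.9275 (t = 0.9275), x⁻ = (-4.1149) → reset → x⁺ = (-3.1565), jump to mode 1
Mode 1: flow for 0.6219 to horizon, guard not reached → x = (-1.1655)

1 0.9275 0->1
final: 1 -1.1655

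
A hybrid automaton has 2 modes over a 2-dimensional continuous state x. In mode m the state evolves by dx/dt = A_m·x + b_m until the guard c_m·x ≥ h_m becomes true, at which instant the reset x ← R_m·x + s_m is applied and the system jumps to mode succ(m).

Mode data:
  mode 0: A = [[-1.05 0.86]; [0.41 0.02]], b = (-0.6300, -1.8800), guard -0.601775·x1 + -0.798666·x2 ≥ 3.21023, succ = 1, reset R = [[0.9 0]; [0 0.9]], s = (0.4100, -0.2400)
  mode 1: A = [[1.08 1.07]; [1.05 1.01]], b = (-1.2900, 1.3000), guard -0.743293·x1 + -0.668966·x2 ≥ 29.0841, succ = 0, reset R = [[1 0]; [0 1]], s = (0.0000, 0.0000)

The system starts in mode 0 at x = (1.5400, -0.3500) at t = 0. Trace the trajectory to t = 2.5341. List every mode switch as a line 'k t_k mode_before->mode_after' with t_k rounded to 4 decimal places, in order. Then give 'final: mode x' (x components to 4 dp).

1 1.4177 0->1
final: 1 -20.2349 -18.7839

Mode 0: guard c·x = 3.2102 hit at Δt = 1.4177 (t = 1.4177), x⁻ = (-1.3077, -3.0341) → reset → x⁺ = (-0.7670, -2.9707), jump to mode 1
Mode 1: flow for 1.1164 to horizon, guard not reached → x = (-20.2349, -18.7839)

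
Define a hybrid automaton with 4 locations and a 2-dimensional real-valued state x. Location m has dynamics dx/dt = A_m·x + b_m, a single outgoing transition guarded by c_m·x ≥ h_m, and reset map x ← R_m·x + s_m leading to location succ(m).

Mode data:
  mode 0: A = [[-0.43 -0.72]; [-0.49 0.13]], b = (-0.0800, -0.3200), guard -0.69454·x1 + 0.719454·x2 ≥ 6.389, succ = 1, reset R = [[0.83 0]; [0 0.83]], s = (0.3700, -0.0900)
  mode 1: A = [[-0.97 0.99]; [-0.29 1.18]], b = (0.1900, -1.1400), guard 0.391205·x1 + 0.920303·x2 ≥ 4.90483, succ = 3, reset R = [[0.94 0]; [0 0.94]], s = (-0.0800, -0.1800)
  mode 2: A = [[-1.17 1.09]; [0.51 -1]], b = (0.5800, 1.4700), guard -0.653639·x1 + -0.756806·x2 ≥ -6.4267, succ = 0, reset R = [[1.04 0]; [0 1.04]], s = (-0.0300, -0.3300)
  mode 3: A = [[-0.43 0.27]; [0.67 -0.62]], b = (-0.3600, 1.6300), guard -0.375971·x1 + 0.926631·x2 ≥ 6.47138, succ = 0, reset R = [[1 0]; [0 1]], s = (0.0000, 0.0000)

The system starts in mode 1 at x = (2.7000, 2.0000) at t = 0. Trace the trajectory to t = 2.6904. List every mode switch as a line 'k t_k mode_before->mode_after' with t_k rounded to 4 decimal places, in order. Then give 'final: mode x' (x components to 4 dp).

1 1.5573 1->3
final: 3 2.4311 4.5077

Mode 1: guard c·x = 4.9048 hit at Δt = 1.5573 (t = 1.5573), x⁻ = (3.1087, 4.0081) → reset → x⁺ = (2.8421, 3.5877), jump to mode 3
Mode 3: flow for 1.1331 to horizon, guard not reached → x = (2.4311, 4.5077)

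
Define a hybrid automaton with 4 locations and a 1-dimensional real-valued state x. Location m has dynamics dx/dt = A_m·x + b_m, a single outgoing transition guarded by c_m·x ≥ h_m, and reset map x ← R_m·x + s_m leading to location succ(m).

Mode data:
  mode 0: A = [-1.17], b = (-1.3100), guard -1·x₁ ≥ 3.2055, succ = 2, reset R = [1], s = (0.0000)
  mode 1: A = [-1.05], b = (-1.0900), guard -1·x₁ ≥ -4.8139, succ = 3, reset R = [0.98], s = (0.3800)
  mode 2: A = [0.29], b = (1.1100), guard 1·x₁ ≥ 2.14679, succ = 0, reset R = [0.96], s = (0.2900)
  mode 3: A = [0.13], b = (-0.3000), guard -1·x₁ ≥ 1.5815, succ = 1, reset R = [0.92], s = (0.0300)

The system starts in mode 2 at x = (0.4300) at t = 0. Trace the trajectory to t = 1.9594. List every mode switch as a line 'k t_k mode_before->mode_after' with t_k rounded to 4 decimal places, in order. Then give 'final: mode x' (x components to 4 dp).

1 1.1682 2->0
final: 0 0.2556

Mode 2: guard c·x = 2.1468 hit at Δt = 1.1682 (t = 1.1682), x⁻ = (2.1468) → reset → x⁺ = (2.3509), jump to mode 0
Mode 0: flow for 0.7912 to horizon, guard not reached → x = (0.2556)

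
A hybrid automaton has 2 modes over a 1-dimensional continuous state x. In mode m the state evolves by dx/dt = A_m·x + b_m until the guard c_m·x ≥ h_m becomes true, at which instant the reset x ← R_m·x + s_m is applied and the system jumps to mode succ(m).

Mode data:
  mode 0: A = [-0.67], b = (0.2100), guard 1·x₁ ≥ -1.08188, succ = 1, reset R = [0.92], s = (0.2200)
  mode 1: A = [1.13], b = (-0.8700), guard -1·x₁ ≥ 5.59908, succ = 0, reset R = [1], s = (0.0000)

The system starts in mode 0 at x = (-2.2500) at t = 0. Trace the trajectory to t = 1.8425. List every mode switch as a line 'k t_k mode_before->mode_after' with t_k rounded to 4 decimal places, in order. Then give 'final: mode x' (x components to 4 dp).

Mode 0: guard c·x = -1.0819 hit at Δt = 0.9078 (t = 0.9078), x⁻ = (-1.0819) → reset → x⁺ = (-0.7753), jump to mode 1
Mode 1: flow for 0.9347 to horizon, guard not reached → x = (-3.6733)

1 0.9078 0->1
final: 1 -3.6733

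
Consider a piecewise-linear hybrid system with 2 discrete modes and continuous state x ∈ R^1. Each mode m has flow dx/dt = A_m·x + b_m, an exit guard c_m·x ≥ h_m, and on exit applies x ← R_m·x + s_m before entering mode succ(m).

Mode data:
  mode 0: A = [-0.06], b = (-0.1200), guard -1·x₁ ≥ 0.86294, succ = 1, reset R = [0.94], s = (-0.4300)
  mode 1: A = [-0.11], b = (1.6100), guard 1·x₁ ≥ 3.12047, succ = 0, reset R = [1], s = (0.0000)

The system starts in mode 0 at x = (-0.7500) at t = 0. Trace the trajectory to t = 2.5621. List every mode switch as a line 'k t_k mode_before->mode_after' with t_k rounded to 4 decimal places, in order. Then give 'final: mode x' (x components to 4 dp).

1 1.5783 0->1
final: 1 0.3874

Mode 0: guard c·x = 0.8629 hit at Δt = 1.5783 (t = 1.5783), x⁻ = (-0.8629) → reset → x⁺ = (-1.2412), jump to mode 1
Mode 1: flow for 0.9838 to horizon, guard not reached → x = (0.3874)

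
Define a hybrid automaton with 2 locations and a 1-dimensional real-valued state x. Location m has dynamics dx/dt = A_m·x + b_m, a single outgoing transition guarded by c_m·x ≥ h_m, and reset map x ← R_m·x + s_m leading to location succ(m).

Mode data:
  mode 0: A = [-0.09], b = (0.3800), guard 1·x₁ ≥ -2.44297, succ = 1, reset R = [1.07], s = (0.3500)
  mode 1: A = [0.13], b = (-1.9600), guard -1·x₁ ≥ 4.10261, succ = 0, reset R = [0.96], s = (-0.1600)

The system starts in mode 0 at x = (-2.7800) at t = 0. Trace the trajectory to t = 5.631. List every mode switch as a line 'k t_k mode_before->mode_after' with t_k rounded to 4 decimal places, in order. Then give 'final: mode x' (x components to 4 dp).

1 0.5481 0->1
2 1.3233 1->0
3 3.7883 0->1
4 4.5635 1->0
final: 0 -3.3363

Mode 0: guard c·x = -2.4430 hit at Δt = 0.5481 (t = 0.5481), x⁻ = (-2.4430) → reset → x⁺ = (-2.2640), jump to mode 1
Mode 1: guard c·x = 4.1026 hit at Δt = 0.7752 (t = 1.3233), x⁻ = (-4.1026) → reset → x⁺ = (-4.0985), jump to mode 0
Mode 0: guard c·x = -2.4430 hit at Δt = 2.4650 (t = 3.7883), x⁻ = (-2.4430) → reset → x⁺ = (-2.2640), jump to mode 1
Mode 1: guard c·x = 4.1026 hit at Δt = 0.7752 (t = 4.5635), x⁻ = (-4.1026) → reset → x⁺ = (-4.0985), jump to mode 0
Mode 0: flow for 1.0675 to horizon, guard not reached → x = (-3.3363)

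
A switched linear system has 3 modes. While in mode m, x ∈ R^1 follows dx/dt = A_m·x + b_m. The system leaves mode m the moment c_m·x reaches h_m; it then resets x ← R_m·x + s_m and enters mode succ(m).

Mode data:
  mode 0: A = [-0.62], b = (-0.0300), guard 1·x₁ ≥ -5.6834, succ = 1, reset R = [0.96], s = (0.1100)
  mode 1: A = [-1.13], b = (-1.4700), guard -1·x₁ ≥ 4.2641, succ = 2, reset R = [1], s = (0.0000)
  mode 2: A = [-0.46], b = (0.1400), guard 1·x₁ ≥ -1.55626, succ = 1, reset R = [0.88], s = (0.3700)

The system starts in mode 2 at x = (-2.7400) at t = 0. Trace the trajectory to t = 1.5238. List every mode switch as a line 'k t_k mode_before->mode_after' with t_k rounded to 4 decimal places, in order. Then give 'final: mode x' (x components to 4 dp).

1 1.0704 2->1
final: 1 -1.1203

Mode 2: guard c·x = -1.5563 hit at Δt = 1.0704 (t = 1.0704), x⁻ = (-1.5563) → reset → x⁺ = (-0.9995), jump to mode 1
Mode 1: flow for 0.4534 to horizon, guard not reached → x = (-1.1203)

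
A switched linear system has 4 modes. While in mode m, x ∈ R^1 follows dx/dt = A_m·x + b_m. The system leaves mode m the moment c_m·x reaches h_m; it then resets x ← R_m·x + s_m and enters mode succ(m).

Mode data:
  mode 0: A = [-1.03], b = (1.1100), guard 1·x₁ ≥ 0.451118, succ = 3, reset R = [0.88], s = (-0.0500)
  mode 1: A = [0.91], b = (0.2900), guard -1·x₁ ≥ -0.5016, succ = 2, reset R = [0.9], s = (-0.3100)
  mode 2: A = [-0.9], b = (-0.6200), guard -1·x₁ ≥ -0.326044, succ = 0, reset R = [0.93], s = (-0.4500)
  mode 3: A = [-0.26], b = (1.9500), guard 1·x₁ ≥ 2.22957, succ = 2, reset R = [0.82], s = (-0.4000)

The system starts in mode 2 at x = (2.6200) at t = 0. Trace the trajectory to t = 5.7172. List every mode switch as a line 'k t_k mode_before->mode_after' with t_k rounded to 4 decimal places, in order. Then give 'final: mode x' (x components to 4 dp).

Mode 2: guard c·x = -0.3260 hit at Δt = 1.3131 (t = 1.3131), x⁻ = (0.3260) → reset → x⁺ = (-0.1468), jump to mode 0
Mode 0: guard c·x = 0.4511 hit at Δt = 0.6505 (t = 1.9636), x⁻ = (0.4511) → reset → x⁺ = (0.3470), jump to mode 3
Mode 3: guard c·x = 2.2296 hit at Δt = 1.1747 (t = 3.1383), x⁻ = (2.2296) → reset → x⁺ = (1.4282), jump to mode 2
Mode 2: guard c·x = -0.3260 hit at Δt = 0.8169 (t = 3.9552), x⁻ = (0.3260) → reset → x⁺ = (-0.1468), jump to mode 0
Mode 0: guard c·x = 0.4511 hit at Δt = 0.6505 (t = 4.6057), x⁻ = (0.4511) → reset → x⁺ = (0.3470), jump to mode 3
Mode 3: flow for 1.1115 to horizon, guard not reached → x = (2.1422)

1 1.3131 2->0
2 1.9636 0->3
3 3.1383 3->2
4 3.9552 2->0
5 4.6057 0->3
final: 3 2.1422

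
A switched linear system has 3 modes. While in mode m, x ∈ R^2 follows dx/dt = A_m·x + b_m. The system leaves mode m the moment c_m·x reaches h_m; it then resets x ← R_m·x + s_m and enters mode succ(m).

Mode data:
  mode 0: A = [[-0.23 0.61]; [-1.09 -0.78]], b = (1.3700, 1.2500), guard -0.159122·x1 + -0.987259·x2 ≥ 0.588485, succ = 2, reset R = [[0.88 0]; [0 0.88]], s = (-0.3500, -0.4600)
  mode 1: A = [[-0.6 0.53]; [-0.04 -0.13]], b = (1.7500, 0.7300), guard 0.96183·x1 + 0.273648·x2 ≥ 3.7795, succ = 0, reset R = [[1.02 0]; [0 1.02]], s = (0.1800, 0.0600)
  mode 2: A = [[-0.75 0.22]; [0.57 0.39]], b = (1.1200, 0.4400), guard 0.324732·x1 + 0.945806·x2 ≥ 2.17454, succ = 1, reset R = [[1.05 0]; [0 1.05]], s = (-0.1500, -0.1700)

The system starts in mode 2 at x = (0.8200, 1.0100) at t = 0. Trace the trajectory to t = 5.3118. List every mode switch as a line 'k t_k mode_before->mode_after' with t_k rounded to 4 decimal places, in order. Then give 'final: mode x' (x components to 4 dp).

Mode 2: guard c·x = 2.1745 hit at Δt = 0.5587 (t = 0.5587), x⁻ = (1.1965, 1.8883) → reset → x⁺ = (1.1063, 1.8128), jump to mode 1
Mode 1: guard c·x = 3.7795 hit at Δt = 1.4585 (t = 2.0172), x⁻ = (3.2623, 2.3452) → reset → x⁺ = (3.5075, 2.4521), jump to mode 0
Mode 0: guard c·x = 0.5885 hit at Δt = 1.0635 (t = 3.0807), x⁻ = (4.2221, -1.2766) → reset → x⁺ = (3.3654, -1.5834), jump to mode 2
Mode 2: guard c·x = 2.1745 hit at Δt = 1.7411 (t = 4.8218), x⁻ = (2.0571, 1.5929) → reset → x⁺ = (2.0099, 1.5025), jump to mode 1
Mode 1: flow for 0.4900 to horizon, guard not reached → x = (2.6042, 1.7123)

1 0.5587 2->1
2 2.0172 1->0
3 3.0807 0->2
4 4.8218 2->1
final: 1 2.6042 1.7123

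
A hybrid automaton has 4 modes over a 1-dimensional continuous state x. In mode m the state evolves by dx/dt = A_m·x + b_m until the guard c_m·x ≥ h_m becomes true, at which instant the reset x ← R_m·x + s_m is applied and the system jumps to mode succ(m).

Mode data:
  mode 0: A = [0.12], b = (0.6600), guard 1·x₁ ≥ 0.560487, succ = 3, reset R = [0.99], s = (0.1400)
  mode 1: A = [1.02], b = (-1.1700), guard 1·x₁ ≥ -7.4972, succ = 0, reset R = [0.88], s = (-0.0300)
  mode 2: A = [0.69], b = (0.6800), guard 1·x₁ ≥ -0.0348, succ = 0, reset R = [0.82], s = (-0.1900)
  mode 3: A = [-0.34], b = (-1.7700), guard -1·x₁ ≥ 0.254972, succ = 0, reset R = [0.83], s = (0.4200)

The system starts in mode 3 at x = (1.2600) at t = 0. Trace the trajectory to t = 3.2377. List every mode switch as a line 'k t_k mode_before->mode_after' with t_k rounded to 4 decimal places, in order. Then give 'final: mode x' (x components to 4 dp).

1 0.7852 3->0
2 1.2840 0->3
3 1.8002 3->0
4 2.2990 0->3
5 2.8152 3->0
final: 0 0.5052

Mode 3: guard c·x = 0.2550 hit at Δt = 0.7852 (t = 0.7852), x⁻ = (-0.2550) → reset → x⁺ = (0.2084), jump to mode 0
Mode 0: guard c·x = 0.5605 hit at Δt = 0.4988 (t = 1.2840), x⁻ = (0.5605) → reset → x⁺ = (0.6949), jump to mode 3
Mode 3: guard c·x = 0.2550 hit at Δt = 0.5162 (t = 1.8002), x⁻ = (-0.2550) → reset → x⁺ = (0.2084), jump to mode 0
Mode 0: guard c·x = 0.5605 hit at Δt = 0.4988 (t = 2.2990), x⁻ = (0.5605) → reset → x⁺ = (0.6949), jump to mode 3
Mode 3: guard c·x = 0.2550 hit at Δt = 0.5162 (t = 2.8152), x⁻ = (-0.2550) → reset → x⁺ = (0.2084), jump to mode 0
Mode 0: flow for 0.4225 to horizon, guard not reached → x = (0.5052)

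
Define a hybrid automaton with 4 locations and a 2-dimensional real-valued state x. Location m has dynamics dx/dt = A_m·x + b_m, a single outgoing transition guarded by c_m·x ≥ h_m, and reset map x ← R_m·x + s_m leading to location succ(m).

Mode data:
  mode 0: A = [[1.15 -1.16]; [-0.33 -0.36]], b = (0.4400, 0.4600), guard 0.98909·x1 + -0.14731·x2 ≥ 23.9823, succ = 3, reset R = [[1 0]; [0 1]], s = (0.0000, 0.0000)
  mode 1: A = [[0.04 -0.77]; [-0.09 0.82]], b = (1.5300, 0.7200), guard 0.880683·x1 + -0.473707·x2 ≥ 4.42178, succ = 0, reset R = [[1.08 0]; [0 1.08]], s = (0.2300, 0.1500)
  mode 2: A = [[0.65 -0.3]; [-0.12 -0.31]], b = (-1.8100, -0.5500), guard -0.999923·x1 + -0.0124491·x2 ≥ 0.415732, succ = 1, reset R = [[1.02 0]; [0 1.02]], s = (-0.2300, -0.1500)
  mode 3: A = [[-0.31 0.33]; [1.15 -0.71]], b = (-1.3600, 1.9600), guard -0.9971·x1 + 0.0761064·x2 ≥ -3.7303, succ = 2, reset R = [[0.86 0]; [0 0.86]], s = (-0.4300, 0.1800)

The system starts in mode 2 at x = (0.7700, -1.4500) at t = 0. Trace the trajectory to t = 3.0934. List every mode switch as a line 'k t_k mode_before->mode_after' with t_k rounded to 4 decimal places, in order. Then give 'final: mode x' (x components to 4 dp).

Mode 2: guard c·x = 0.4157 hit at Δt = 0.9758 (t = 0.9758), x⁻ = (-0.3964, -1.5565) → reset → x⁺ = (-0.6343, -1.7376), jump to mode 1
Mode 1: guard c·x = 4.4218 hit at Δt = 1.1553 (t = 2.1311), x⁻ = (3.2729, -3.2497) → reset → x⁺ = (3.7647, -3.3597), jump to mode 0
Mode 0: flow for 0.9623 to horizon, guard not reached → x = (19.5326, -4.8329)

1 0.9758 2->1
2 2.1311 1->0
final: 0 19.5326 -4.8329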